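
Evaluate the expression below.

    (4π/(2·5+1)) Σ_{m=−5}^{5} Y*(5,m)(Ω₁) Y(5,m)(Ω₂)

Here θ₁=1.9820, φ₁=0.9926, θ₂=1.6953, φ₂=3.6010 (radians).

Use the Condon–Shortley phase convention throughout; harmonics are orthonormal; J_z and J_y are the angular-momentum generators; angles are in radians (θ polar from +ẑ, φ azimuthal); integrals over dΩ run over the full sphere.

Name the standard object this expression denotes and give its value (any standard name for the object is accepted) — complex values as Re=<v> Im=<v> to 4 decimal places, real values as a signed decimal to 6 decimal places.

This sum is the spherical-harmonic addition theorem: it equals the Legendre polynomial P_l(cos γ) of the angle γ between the two directions.
Expand P_5 via completeness: Σ_{m} conj(Y_{5,m}) at Ω₁ times Y_{5,m} at Ω₂ —
  term(m=-5) = 0.11921 - 0.06140j   from Y*(Ω₁)=0.07449 - 0.29097j, Y(Ω₂)=0.29647 + 0.33380j
  term(m=-4) = -0.03899 + 0.06192j   from Y*(Ω₁)=0.27988 + 0.30530j, Y(Ω₂)=0.04659 + 0.17043j
  term(m=-3) = -0.00098 + 0.03395j   from Y*(Ω₁)=-0.11512 + 0.01903j, Y(Ω₂)=0.05571 - 0.28568j
  term(m=-2) = 0.02831 + 0.05128j   from Y*(Ω₁)=-0.11933 + 0.27128j, Y(Ω₂)=0.11991 - 0.15709j
  term(m=-1) = 0.04443 + 0.02622j   from Y*(Ω₁)=-0.11243 - 0.17228j, Y(Ω₂)=-0.22478 + 0.11120j
  term(m=+0) = 0.05132 + 0.00000j   from Y*(Ω₁)=-0.25356 + 0.00000j, Y(Ω₂)=-0.20239 + 0.00000j
  term(m=+1) = 0.04443 - 0.02622j   from Y*(Ω₁)=0.11243 - 0.17228j, Y(Ω₂)=0.22478 + 0.11120j
  term(m=+2) = 0.02831 - 0.05128j   from Y*(Ω₁)=-0.11933 - 0.27128j, Y(Ω₂)=0.11991 + 0.15709j
  term(m=+3) = -0.00098 - 0.03395j   from Y*(Ω₁)=0.11512 + 0.01903j, Y(Ω₂)=-0.05571 - 0.28568j
  term(m=+4) = -0.03899 - 0.06192j   from Y*(Ω₁)=0.27988 - 0.30530j, Y(Ω₂)=0.04659 - 0.17043j
  term(m=+5) = 0.11921 + 0.06140j   from Y*(Ω₁)=-0.07449 - 0.29097j, Y(Ω₂)=-0.29647 + 0.33380j
Σ over m = 0.35526 - 0.00000j; ×(4π/11) → 0.40585 - 0.00000j. Real part: 0.405854

Legendre polynomial (addition theorem), +0.405854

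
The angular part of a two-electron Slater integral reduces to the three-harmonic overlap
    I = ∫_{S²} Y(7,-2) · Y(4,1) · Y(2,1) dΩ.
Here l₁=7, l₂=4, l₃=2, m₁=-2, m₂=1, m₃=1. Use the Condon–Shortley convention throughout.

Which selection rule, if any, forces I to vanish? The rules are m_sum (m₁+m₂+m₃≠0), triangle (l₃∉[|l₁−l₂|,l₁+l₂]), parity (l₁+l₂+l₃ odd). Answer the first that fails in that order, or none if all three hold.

triangle

azimuthal sum: -2 + 1 + 1 = 0  ✓
l₃ must lie in [3,11]; have l₃=2  ✗
L = 7 + 4 + 2 = 13 (odd)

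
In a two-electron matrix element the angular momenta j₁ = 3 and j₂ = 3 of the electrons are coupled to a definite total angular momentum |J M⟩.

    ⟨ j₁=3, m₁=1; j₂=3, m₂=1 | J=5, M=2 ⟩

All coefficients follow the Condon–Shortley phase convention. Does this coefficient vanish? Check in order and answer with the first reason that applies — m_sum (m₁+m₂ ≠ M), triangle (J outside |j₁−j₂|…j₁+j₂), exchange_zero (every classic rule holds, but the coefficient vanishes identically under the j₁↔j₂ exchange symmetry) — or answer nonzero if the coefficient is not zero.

m-sum: m₁+m₂ = 1+1 = 2, M = 2  ✓
triangle: |j₁−j₂| = 0 ≤ J = 5 ≤ j₁+j₂ = 6  ✓
exchange: j₁=j₂ and m₁=m₂, and (−1)^(j₁+j₂−J) = (−1)^1 = −1 forces ⟨j₁m₁;j₂m₂|JM⟩ = −⟨j₂m₂;j₁m₁|JM⟩ = −⟨j₁m₁;j₂m₂|JM⟩ ⇒ the coefficient vanishes identically
Racah sum check: Σ_k collapses to 0 ⇒ CG = 0

exchange_zero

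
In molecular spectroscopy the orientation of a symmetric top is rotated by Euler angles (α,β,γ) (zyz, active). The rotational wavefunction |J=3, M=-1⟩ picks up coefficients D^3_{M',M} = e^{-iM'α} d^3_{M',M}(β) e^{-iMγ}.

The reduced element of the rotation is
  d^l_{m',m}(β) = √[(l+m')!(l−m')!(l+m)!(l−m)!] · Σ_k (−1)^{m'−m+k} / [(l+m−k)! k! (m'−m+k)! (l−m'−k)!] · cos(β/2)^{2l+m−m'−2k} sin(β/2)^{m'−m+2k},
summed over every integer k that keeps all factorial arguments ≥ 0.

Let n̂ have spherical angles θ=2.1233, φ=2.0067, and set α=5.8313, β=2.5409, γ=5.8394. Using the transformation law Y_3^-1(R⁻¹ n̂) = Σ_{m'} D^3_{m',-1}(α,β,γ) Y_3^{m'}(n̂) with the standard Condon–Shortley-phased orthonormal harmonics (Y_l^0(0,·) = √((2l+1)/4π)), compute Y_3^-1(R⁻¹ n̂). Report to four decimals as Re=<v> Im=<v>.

Need the full column D^3_{m',-1} for m'=−3..3 at α=5.8313, β=2.5409, γ=5.8394.
cos(β/2)=0.295851, sin(β/2)=0.955234
d^3_{-3,-1}: single k=2 term ⇒ +0.027074;  D = -0.006137-0.026370i
d^3_{-2,-1}: k∈[1..2] ⇒ +0.006847 -0.142751 = -0.135904;  D = -0.030088+0.132532i
d^3_{-1,-1}: k∈[0..2] ⇒ +0.000671 -0.055924 +0.437257 = +0.382003;  D = +0.238750-0.298202i
d^3_{0,-1}: k∈[0..2] ⇒ -0.007500 +0.234564 -0.815104 = -0.588040;  D = -0.531078+0.252482i
d^3_{1,-1}: k∈[0..2] ⇒ +0.041943 -0.583009 +0.759729 = +0.218663;  D = +0.218656+0.001771i
d^3_{2,-1}: k∈[0..1] ⇒ -0.142751 +0.744084 = +0.601333;  D = +0.538830+0.266953i
d^3_{3,-1}: single k=0 term ⇒ +0.282248;  D = +0.172811+0.223160i
Y_3^{m'}(θ=2.1233,φ=2.0067) and Σ D·Y over m':
  (-0.0061-0.0264i)·(+0.2485+0.0669i)  (-0.0301+0.1325i)·(+0.2501-0.2975i)  (+0.2388-0.2982i)·(-0.0438-0.0941i)  (-0.5311+0.2525i)·(+0.3178+0.0000i)  (+0.2187+0.0018i)·(+0.0438-0.0941i)  (+0.5388+0.2670i)·(+0.2501+0.2975i)  (+0.1728+0.2232i)·(-0.2485+0.0669i)
Y_3^-1(R⁻¹ n̂) = -0.167961+0.268661i

Re=-0.1680 Im=0.2687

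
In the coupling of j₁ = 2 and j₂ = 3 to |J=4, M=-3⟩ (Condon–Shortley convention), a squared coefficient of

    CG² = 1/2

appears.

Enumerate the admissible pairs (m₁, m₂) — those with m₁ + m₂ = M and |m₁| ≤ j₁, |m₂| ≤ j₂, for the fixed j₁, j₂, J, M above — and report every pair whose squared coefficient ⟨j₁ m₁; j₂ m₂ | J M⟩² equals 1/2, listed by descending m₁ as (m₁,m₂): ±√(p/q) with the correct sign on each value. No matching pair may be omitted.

Admissible pairs with m₁+m₂ = M = -3: (-2,-1), (-1,-2), (0,-3)
  (m₁,m₂)=(0,-3): CG² = 9/20, CG = +√(9/20)
  (m₁,m₂)=(-1,-2): CG² = 1/20, CG = +√(1/20)
  (m₁,m₂)=(-2,-1): CG² = 1/2, CG = −√(1/2)   ← matches the target
Pairs with CG² = 1/2: (-2,-1): −√(1/2)

(-2,-1): −√(1/2)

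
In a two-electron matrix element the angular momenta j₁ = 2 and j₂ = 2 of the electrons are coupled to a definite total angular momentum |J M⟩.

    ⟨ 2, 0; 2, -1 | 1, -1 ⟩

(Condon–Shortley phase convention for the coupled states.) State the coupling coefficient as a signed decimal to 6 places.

j₁+j₂−J=3  J+j₁−j₂=1  J−j₁+j₂=1  j₁+j₂+J+1=6
(j₁±m₁, j₂±m₂, J±M) = (2,2,1,3,0,2)
P² = 6/5
sum k=1..1:
  [1] −1/2 = -1/2
S = -1/2
C² = P²·S² = 3/10 ; C = -0.547723

−√(3/10) ≈ -0.547723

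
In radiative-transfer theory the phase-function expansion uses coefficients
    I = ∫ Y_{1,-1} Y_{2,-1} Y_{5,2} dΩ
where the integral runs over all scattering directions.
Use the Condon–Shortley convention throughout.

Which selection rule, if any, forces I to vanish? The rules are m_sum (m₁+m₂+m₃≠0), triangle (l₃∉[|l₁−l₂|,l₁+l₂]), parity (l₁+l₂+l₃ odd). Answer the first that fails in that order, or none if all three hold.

triangle

m₁+m₂+m₃ = -1 − 1 + 2 = 0  ✓
triangle: need |l₁−l₂| ≤ l₃ ≤ l₁+l₂ = [1,3]; l₃=5 is outside  ✗
parity: l₁+l₂+l₃ = 8 is even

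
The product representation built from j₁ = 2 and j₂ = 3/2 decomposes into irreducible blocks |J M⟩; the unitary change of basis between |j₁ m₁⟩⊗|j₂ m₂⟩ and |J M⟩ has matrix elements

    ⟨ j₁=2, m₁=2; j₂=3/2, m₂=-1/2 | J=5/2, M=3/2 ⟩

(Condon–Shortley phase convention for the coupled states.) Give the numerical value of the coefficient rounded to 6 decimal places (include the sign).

j₁+j₂−J=1  J+j₁−j₂=3  J−j₁+j₂=2  j₁+j₂+J+1=7
(j₁±m₁, j₂±m₂, J±M) = (4,0,1,2,4,1)
P² = 576/35
sum k=0..0:
  [0] +1/6 = 1/6
S = 1/6
C² = P²·S² = 16/35 ; C = +0.676123

+√(16/35) = +0.676123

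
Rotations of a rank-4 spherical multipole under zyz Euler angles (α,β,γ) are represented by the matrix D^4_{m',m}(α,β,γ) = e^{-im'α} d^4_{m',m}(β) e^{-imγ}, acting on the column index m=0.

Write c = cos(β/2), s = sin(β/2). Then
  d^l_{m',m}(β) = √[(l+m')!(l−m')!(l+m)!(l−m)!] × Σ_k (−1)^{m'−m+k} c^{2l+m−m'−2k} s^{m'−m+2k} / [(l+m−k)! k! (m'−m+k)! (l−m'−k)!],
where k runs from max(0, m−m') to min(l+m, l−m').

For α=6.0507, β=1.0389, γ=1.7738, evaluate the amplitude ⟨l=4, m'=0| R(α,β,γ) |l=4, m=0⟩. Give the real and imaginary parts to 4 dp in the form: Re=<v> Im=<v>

D^4_{0,0}(6.0507,1.0389,1.7738) = e^{-i·0·6.0507}·d^4_{0,0}(1.0389)·e^{-i·0·1.7738}. Compute d first:
Half-angle: c=0.868092, s=0.496403. N=√(24·24·24·24)=576.000000
The bounds max(0,m−m')=0 and min(l+m,l−m')=4 give 5 terms
  k=0: (−1)^0·576.0000/(576)·0.8681^8·0.4964^0 = +0.322498
  k=1: (−1)^1·576.0000/(36)·0.8681^6·0.4964^2 = -1.687267
  k=2: (−1)^2·576.0000/(16)·0.8681^4·0.4964^4 = +1.241375
  k=3: (−1)^3·576.0000/(36)·0.8681^2·0.4964^6 = -0.180408
  k=4: (−1)^4·576.0000/(576)·0.8681^0·0.4964^8 = +0.003687
d^4_{0,0}(1.0389) = +0.322498 -1.687267 +1.241375 -0.180408 +0.003687 = -0.300116
Phases: e^{-i·(0)·6.0507}=+1.000000+0.000000i, e^{-i·(0)·1.7738}=+1.000000+0.000000i ⇒ D=-0.300116+0.000000i

Re=-0.3001 Im=0.0000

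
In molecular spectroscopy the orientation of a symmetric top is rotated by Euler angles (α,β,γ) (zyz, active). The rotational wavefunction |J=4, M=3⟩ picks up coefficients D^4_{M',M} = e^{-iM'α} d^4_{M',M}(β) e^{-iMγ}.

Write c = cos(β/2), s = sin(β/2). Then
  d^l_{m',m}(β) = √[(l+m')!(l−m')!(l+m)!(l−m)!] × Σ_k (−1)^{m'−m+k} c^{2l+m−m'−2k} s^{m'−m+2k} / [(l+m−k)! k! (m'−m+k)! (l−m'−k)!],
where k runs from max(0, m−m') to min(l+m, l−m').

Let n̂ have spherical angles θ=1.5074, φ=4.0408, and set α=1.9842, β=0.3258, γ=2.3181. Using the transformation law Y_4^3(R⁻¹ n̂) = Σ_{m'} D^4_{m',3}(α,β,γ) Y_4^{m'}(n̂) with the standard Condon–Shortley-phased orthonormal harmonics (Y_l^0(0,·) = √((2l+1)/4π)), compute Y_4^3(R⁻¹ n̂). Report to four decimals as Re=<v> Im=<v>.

Re=0.0771 Im=-0.0787

Need the full column D^4_{m',3} for m'=−4..4 at α=1.9842, β=0.3258, γ=2.3181.
cos(β/2)=0.986761, sin(β/2)=0.162180
d^4_{-4,3}: single k=7 term ⇒ +0.000008;  D = +0.000005+0.000007i
d^4_{-3,3}: k∈[6..7] ⇒ +0.000124 -0.000000 = +0.000124;  D = +0.000067-0.000104i
d^4_{-2,3}: k∈[5..6] ⇒ +0.001210 -0.000011 = +0.001199;  D = -0.001185-0.000186i
d^4_{-1,3}: k∈[4..5] ⇒ +0.008677 -0.000141 = +0.008536;  D = +0.002176+0.008254i
d^4_{0,3}: k∈[3..4] ⇒ +0.047219 -0.001276 = +0.045944;  D = +0.035980-0.028571i
d^4_{1,3}: k∈[2..3] ⇒ +0.192726 -0.008677 = +0.184049;  D = -0.162714-0.086013i
d^4_{2,3}: k∈[1..2] ⇒ +0.552773 -0.044796 = +0.507977;  D = -0.036986+0.506629i
d^4_{3,3}: k∈[0..1] ⇒ +0.898869 -0.169968 = +0.728900;  D = +0.687046-0.243443i
d^4_{4,3}: single k=0 term ⇒ -0.417857;  D = +0.286028+0.304619i
Y_4^{m'}(θ=1.5074,φ=4.0408) and Σ D·Y over m':
  (+0.0000+0.0000i)·(-0.3943+0.1930i)  (+0.0001-0.0001i)·(+0.0712+0.0339i)  (-0.0012-0.0002i)·(+0.0731+0.3155i)  (+0.0022+0.0083i)·(+0.0553-0.0696i)  (+0.0360-0.0286i)·(+0.3047+0.0000i)  (-0.1627-0.0860i)·(-0.0553-0.0696i)  (-0.0370+0.5066i)·(+0.0731-0.3155i)  (+0.6870-0.2434i)·(-0.0712+0.0339i)  (+0.2860+0.3046i)·(-0.3943-0.1930i)
Y_4^3(R⁻¹ n̂) = +0.077129-0.078748i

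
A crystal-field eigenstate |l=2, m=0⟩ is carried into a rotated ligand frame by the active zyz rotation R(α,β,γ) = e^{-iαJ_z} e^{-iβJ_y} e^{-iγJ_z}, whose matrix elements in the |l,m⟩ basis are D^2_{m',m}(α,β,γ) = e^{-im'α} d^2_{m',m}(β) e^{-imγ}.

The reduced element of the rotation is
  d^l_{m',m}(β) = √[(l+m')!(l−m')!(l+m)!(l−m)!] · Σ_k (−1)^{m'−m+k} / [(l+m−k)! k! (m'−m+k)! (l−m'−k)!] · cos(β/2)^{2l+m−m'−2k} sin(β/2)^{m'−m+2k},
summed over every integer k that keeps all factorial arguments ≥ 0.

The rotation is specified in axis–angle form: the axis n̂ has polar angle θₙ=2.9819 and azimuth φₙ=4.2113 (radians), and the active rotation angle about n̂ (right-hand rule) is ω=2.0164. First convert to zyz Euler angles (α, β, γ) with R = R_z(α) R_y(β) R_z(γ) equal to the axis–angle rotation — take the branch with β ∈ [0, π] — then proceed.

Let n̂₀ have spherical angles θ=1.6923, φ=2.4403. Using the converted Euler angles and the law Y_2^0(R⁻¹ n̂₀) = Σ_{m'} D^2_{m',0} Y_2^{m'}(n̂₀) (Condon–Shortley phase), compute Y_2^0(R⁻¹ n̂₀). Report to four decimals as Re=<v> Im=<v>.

Re=-0.3111 Im=0.0000

Axis–angle → zyz. n̂ = (sinθₙcosφₙ, sinθₙsinφₙ, cosθₙ) = (-0.076388, -0.139465, -0.987276), ω = 2.0164.
R = I cosω + sinω [n̂]ₓ + (1−cosω) n̂n̂ᵀ gives
  R = [-0.422653, +0.906114, -0.017927; -0.875624, -0.403169, +0.265965; +0.233767, +0.128108, +0.963816]
β = atan2(√(R₁₃²+R₂₃²), R₃₃) = 0.269830; α = atan2(R₂₃, R₁₃) mod 2π = 1.638097; γ = atan2(R₃₂, −R₃₁) mod 2π = 2.640275
Need the full column D^2_{m',0} for m'=−2..2 at α=1.6381, β=0.2698, γ=2.6403.
cos(β/2)=0.990913, sin(β/2)=0.134506
d^2_{-2,0}: single k=2 term ⇒ +0.043514;  D = -0.043121-0.005839i
d^2_{-1,0}: k∈[1..2] ⇒ +0.320571 -0.005907 = +0.314665;  D = -0.021161+0.313952i
d^2_{0,0}: k∈[0..2] ⇒ +0.964143 -0.071059 +0.000327 = +0.893412;  D = +0.893412+0.000000i
d^2_{1,0}: k∈[0..1] ⇒ -0.320571 +0.005907 = -0.314665;  D = +0.021161+0.313952i
d^2_{2,0}: single k=0 term ⇒ +0.043514;  D = -0.043121+0.005839i
Y_2^{m'}(θ=1.6923,φ=2.4403) and Σ D·Y over m':
  (-0.0431-0.0058i)·(+0.0637+0.3752i)  (-0.0212+0.3140i)·(+0.0710+0.0600i)  (+0.8934+0.0000i)·(-0.3015+0.0000i)  (+0.0212+0.3140i)·(-0.0710+0.0600i)  (-0.0431+0.0058i)·(+0.0637-0.3752i)
Y_2^0(R⁻¹ n̂) = -0.311130+0.000000i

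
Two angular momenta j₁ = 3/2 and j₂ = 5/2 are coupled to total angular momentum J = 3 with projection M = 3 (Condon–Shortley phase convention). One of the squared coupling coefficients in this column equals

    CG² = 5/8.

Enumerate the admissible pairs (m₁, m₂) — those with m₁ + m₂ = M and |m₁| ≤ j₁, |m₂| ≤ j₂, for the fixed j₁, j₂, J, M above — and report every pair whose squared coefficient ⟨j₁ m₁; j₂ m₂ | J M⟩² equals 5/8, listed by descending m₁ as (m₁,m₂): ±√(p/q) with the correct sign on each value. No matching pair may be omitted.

(1/2,5/2): −√(5/8)

Admissible pairs with m₁+m₂ = M = 3: (1/2,5/2), (3/2,3/2)
  (m₁,m₂)=(3/2,3/2): CG² = 3/8, CG = +√(3/8)
  (m₁,m₂)=(1/2,5/2): CG² = 5/8, CG = −√(5/8)   ← matches the target
Pairs with CG² = 5/8: (1/2,5/2): −√(5/8)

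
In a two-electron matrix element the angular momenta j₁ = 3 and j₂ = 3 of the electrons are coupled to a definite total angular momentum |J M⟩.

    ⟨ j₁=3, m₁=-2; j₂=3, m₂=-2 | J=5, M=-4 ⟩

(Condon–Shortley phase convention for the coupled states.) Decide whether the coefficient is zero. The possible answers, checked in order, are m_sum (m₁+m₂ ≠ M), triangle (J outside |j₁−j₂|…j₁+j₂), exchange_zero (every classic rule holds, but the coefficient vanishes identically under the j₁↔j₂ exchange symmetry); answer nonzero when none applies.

exchange_zero

m-sum: m₁+m₂ = -2+(-2) = -4, M = -4  ✓
triangle: |j₁−j₂| = 0 ≤ J = 5 ≤ j₁+j₂ = 6  ✓
exchange: j₁=j₂ and m₁=m₂, and (−1)^(j₁+j₂−J) = (−1)^1 = −1 forces ⟨j₁m₁;j₂m₂|JM⟩ = −⟨j₂m₂;j₁m₁|JM⟩ = −⟨j₁m₁;j₂m₂|JM⟩ ⇒ the coefficient vanishes identically
Racah sum check: Σ_k collapses to 0 ⇒ CG = 0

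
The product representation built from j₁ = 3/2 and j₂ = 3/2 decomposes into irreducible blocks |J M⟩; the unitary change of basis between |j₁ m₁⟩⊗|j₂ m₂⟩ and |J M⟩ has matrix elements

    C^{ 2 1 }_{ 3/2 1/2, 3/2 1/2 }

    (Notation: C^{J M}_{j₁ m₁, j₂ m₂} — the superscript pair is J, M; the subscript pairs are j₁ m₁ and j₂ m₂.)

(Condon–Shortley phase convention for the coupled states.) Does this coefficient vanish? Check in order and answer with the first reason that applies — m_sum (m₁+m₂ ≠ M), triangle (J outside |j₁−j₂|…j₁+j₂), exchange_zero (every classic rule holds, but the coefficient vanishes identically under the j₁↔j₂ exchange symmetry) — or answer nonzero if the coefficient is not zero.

exchange_zero

m-sum: m₁+m₂ = 1/2+1/2 = 1, M = 1  ✓
triangle: |j₁−j₂| = 0 ≤ J = 2 ≤ j₁+j₂ = 3  ✓
exchange: j₁=j₂ and m₁=m₂, and (−1)^(j₁+j₂−J) = (−1)^1 = −1 forces ⟨j₁m₁;j₂m₂|JM⟩ = −⟨j₂m₂;j₁m₁|JM⟩ = −⟨j₁m₁;j₂m₂|JM⟩ ⇒ the coefficient vanishes identically
Racah sum check: Σ_k collapses to 0 ⇒ CG = 0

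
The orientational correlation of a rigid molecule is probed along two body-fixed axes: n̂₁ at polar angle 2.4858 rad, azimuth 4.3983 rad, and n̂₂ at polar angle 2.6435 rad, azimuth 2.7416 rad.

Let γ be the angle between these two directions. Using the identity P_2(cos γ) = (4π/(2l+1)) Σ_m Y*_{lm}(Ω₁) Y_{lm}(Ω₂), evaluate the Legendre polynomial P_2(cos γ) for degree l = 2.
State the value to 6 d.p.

Addition theorem: P_2(cos γ) = (4π/5) Σ_m Y*_{lm}(Ω₁) Y_{lm}(Ω₂), m = −2…2:
  m=-2: (-0.11621 + 0.08441j) × (0.06143 + 0.06325j) = -0.01248 - 0.00216j  (running Σ = -0.01248 - 0.00216j)
  m=-1: (0.11535 + 0.35510j) × (0.29865 + 0.12626j) = -0.01039 + 0.12062j  (running Σ = -0.02286 + 0.11845j)
  m=0: (0.27896 + 0.00000j) × (0.41482 + 0.00000j) = 0.11572 + 0.00000j  (running Σ = 0.09285 + 0.11845j)
  m=1: (-0.11535 + 0.35510j) × (-0.29865 + 0.12626j) = -0.01039 - 0.12062j  (running Σ = 0.08247 - 0.00216j)
  m=2: (-0.11621 - 0.08441j) × (0.06143 - 0.06325j) = -0.01248 + 0.00216j  (running Σ = 0.06999 - 0.00000j)
Total Σ_m = 0.06999 - 0.00000j. Multiply by 2.513274: 0.17590 - 0.00000j. P_2(cos γ) = 0.175904

0.175904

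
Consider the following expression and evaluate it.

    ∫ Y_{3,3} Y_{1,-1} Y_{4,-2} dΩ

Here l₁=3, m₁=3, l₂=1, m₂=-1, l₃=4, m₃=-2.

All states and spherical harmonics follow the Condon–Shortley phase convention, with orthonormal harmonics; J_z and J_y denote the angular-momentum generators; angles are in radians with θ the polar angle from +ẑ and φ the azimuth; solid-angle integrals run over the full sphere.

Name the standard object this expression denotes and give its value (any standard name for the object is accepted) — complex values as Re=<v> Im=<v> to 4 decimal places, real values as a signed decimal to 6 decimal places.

Gaunt coefficient, +0.061558

This is a Gaunt coefficient — the integral of a triple product of spherical harmonics over the sphere.
m-sum 0 ✓  L=8 even ✓  2≤4≤4 ✓
Π(2lᵢ+1) = 7×3×9 = 189
triangle coeff Δ(3,1,4) = 1/252
Σ_t [0,0]: t=0:+1/36 = 1/36
(3j)²=4/63 [(3 1 4; 0 0 0)], sign=+1
Σ_t [0,0]: t=0:+1/1440 = 1/1440
(3j)²=1/252 [(3 1 4; 3 -1 -2)], sign=+1
⇒ 4πI² = 1/21
I = (+1)√(1/21/(4π)) = 0.06155813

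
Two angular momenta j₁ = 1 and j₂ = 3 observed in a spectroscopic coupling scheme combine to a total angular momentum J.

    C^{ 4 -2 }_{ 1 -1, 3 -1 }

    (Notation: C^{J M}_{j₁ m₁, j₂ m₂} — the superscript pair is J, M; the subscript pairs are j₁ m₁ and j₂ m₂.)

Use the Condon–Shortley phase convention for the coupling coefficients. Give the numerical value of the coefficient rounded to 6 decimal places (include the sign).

triangle: 0!·2!·6!/9! = 1440/362880
(j±m)!: 0!·2!·2!·4!·2!·6! = 138240
prefactor² = (2J+1)·Δ·N² = 34560/7
  k=0: +1/(0!·0!·2!·2!·0!·4!) = 1/96
Σ = 1/96  ⇒  CG² = 34560/7·(1/96)² = 15/28
CG = +√(15/28) = +0.731925

+0.731925  (= +√(15/28))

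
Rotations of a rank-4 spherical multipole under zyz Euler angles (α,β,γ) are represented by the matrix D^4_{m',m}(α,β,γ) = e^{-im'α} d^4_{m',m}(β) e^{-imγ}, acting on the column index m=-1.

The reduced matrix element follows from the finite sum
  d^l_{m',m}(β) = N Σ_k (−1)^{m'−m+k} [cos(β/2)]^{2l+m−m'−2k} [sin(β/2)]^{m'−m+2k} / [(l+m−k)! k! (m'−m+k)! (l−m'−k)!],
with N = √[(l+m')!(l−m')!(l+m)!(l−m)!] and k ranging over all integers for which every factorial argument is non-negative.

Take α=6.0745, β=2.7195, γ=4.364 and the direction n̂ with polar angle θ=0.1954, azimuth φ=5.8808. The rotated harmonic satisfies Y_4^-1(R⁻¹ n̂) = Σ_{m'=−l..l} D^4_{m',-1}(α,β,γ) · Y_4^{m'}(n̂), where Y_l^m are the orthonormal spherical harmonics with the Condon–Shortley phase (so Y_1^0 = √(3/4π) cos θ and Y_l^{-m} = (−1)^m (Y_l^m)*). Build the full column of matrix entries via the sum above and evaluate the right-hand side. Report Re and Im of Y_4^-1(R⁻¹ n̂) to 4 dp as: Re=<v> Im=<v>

Need the full column D^4_{m',-1} for m'=−4..4 at α=6.0745, β=2.7195, γ=4.3640.
cos(β/2)=0.209483, sin(β/2)=0.977812
d^4_{-4,-1}: single k=3 term ⇒ +0.002822;  D = -0.002613-0.001067i
d^4_{-3,-1}: k∈[2..3] ⇒ +0.000641 -0.023288 = -0.022647;  D = +0.018738+0.012719i
d^4_{-2,-1}: k∈[1..3] ⇒ +0.000073 -0.008001 +0.116209 = +0.108282;  D = -0.075049-0.078056i
d^4_{-1,-1}: k∈[0..3] ⇒ +0.000004 -0.001212 +0.052813 -0.383558 = -0.331953;  D = +0.175505+0.281764i
d^4_{0,-1}: k∈[0..3] ⇒ -0.000077 +0.010120 -0.220491 +0.800668 = +0.590219;  D = -0.201491-0.554761i
d^4_{1,-1}: k∈[0..3] ⇒ +0.000808 -0.052813 +0.575337 -0.835687 = -0.312355;  D = +0.043495+0.309312i
d^4_{2,-1}: k∈[0..2] ⇒ -0.005334 +0.174313 -0.759580 = -0.590600;  D = -0.040708+0.589196i
d^4_{3,-1}: k∈[0..1] ⇒ +0.023288 -0.304440 = -0.281151;  D = -0.077067+0.270383i
d^4_{4,-1}: single k=0 term ⇒ -0.061492;  D = -0.028742+0.054362i
Y_4^{m'}(θ=0.1954,φ=5.8808) and Σ D·Y over m':
  (-0.0026-0.0011i)·(-0.0000+0.0006i)  (+0.0187+0.0127i)·(+0.0032+0.0084i)  (-0.0750-0.0781i)·(+0.0501+0.0521i)  (+0.1755+0.2818i)·(+0.3098+0.1318i)  (-0.2015-0.5548i)·(+0.6920+0.0000i)  (+0.0435+0.3093i)·(-0.3098+0.1318i)  (-0.0407+0.5892i)·(+0.0501-0.0521i)  (-0.0771+0.2704i)·(-0.0032+0.0084i)  (-0.0287+0.0544i)·(-0.0000-0.0006i)
Y_4^-1(R⁻¹ n̂) = -0.149529-0.341029i

Re=-0.1495 Im=-0.3410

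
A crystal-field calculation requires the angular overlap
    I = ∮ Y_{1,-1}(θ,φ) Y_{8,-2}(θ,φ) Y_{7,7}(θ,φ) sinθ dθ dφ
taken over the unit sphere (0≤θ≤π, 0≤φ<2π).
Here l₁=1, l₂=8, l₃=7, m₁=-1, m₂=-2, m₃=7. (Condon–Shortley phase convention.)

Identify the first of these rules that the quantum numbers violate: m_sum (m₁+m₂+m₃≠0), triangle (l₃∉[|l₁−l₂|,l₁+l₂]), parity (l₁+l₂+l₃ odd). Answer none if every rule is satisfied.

azimuthal sum: -1 − 2 + 7 = 4  ✗
7 ≤ 7 ≤ 9 (triangle on l)
L = 1 + 8 + 7 = 16 (even)

m_sum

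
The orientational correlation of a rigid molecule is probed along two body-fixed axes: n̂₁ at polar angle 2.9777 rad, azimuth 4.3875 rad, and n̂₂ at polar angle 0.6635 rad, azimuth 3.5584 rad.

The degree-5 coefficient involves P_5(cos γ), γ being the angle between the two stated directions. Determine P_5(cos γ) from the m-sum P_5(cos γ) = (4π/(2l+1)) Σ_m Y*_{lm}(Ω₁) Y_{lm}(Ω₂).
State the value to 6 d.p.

0.378828

Expand P_5 via completeness: Σ_{m} conj(Y_{5,m}) at Ω₁ times Y_{5,m} at Ω₂ —
  m=-5: Y*=(-0.000054, 0.000003)  Y=(0.020193, 0.035827)  product (-0.000001, -0.000002)
  m=-4: Y*=(-0.000275, 0.000989)  Y=(-0.016018, -0.165591)  product (0.000168, 0.000030)
  m=-3: Y*=(0.009650, 0.006547)  Y=(-0.116721, 0.351777)  product (-0.003429, 0.002630)
  m=-2: Y*=(0.068052, -0.051710)  Y=(0.293487, -0.323247)  product (0.003257, -0.037174)
  m=-1: Y*=(-0.121260, -0.360010)  Y=(-0.072285, 0.032004)  product (0.020287, 0.022143)
  m=+0: Y*=(-0.756205, -0.000000)  Y=(-0.384874, 0.000000)  product (0.291044, 0.000000)
  m=+1: Y*=(0.121260, -0.360010)  Y=(0.072285, 0.032004)  product (0.020287, -0.022143)
  m=+2: Y*=(0.068052, 0.051710)  Y=(0.293487, 0.323247)  product (0.003257, 0.037174)
  m=+3: Y*=(-0.009650, 0.006547)  Y=(0.116721, 0.351777)  product (-0.003429, -0.002630)
  m=+4: Y*=(-0.000275, -0.000989)  Y=(-0.016018, 0.165591)  product (0.000168, -0.000030)
  m=+5: Y*=(0.000054, 0.000003)  Y=(-0.020193, 0.035827)  product (-0.000001, 0.000002)
Accumulated sum (0.331608, 0.000000); after 4π/(2l+1) scaling, (0.378828, 0.000000) ⇒ P_5 = 0.378828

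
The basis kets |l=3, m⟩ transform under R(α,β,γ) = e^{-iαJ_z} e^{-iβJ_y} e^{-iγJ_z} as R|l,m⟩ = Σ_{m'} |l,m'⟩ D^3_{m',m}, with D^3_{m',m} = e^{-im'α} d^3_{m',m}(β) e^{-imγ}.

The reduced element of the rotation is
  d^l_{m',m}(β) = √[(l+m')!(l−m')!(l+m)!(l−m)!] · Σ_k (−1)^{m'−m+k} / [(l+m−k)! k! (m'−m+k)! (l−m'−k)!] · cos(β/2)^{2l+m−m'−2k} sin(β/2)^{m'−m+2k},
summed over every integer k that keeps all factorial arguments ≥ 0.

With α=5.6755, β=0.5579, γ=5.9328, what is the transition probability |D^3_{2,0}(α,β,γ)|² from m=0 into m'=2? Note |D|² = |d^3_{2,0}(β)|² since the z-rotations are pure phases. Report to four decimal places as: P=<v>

Split into d^3_{2,0}(β=0.5579) × two z-phases.
c=cos(0.557900/2)=0.961345, s=sin(0.557900/2)=0.275346; N=√[120·1·6·6]=65.726707
Admissible k: 0..1 (factorial args all ≥0)
  k=0: (−1)^2·65.7267/(12)·0.9613^4·0.2753^2 = +0.354680
  k=1: (−1)^3·65.7267/(12)·0.9613^2·0.2753^4 = -0.029096
d^3_{2,0}(0.5579) = +0.354680 -0.029096 = +0.325584
|D^3_{2,0}|² = |d^3_{2,0}(β)|² = (+0.325584)² = 0.106005 (the z-rotation phases have unit modulus)

P=0.1060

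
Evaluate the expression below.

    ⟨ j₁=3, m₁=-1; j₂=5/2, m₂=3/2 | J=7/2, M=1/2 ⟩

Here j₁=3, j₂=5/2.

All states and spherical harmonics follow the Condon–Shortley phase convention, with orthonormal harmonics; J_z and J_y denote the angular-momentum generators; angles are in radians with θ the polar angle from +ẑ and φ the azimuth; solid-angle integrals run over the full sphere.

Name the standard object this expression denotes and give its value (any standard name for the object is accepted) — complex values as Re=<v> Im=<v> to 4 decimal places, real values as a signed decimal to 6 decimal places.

Clebsch–Gordan coefficient, +√(8/63) ≈ +0.356348

This is a Clebsch–Gordan (vector-coupling) coefficient.
triangle: 2!×4!×3!/10! = 288/3628800
(j±m)!: 2!×4!×4!×1!×4!×3! = 165888
prefactor² = (2J+1)×Δ×N² = 18432/175
  k=1: −1/(1!×1!×3!×3!×1!×0!) = -1/36
  k=2: +1/(2!×0!×2!×2!×2!×1!) = 1/16
Σ = 5/144  ⇒  CG² = 18432/175×(5/144)² = 8/63
CG = +√(8/63) = +0.356348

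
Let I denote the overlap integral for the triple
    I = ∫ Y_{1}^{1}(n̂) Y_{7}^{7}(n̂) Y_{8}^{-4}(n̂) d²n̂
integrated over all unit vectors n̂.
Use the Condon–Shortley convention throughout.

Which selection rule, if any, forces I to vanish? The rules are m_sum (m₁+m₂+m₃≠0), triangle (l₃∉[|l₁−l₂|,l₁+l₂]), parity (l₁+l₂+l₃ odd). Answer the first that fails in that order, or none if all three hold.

Σmᵢ = 4  ✗
l₃∈[|l₁−l₂|,l₁+l₂]=[6,8], have l₃=8
Σlᵢ = 16 ⇒ even

m_sum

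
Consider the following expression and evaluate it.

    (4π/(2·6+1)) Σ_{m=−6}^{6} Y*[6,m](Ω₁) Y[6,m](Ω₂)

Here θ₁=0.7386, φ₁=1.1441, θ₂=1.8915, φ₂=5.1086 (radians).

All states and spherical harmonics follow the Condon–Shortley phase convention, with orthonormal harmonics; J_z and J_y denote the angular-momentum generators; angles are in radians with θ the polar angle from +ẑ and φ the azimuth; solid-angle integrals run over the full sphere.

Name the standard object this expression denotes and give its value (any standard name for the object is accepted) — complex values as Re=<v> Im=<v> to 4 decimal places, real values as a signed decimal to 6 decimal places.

Legendre polynomial (addition theorem), -0.020255

This sum is the spherical-harmonic addition theorem: it equals the Legendre polynomial P_l(cos γ) of the angle γ between the two directions.
Term-by-term m-sum for l=6 (normalisation 4π/13 = 0.966644):
  m=-6: (0.03760 + 0.02471j) × (0.25474 + 0.24423j) = 0.00354 + 0.01548j  (running Σ = 0.00354 + 0.01548j)
  m=-5: (0.14477 - 0.09130j) × (-0.37238 + 0.16196j) = -0.03912 + 0.05745j  (running Σ = -0.03558 + 0.07292j)
  m=-4: (-0.04983 - 0.36415j) × (-0.00038 - 0.02694j) = -0.00979 + 0.00148j  (running Σ = -0.04537 + 0.07440j)
  m=-3: (-0.42442 - 0.12698j) × (-0.31053 - 0.12481j) = 0.11595 + 0.09240j  (running Σ = 0.07058 + 0.16681j)
  m=-2: (-0.09929 + 0.11380j) × (0.09532 - 0.09667j) = 0.00154 + 0.02045j  (running Σ = 0.07211 + 0.18725j)
  m=-1: (-0.13052 - 0.28709j) × (-0.11152 - 0.26659j) = -0.06198 + 0.06681j  (running Σ = 0.01013 + 0.25407j)
  m=0: (-0.25427 + 0.00000j) × (0.16211 + 0.00000j) = -0.04122 + 0.00000j  (running Σ = -0.03109 + 0.25407j)
  m=1: (0.13052 - 0.28709j) × (0.11152 - 0.26659j) = -0.06198 - 0.06681j  (running Σ = -0.09307 + 0.18725j)
  m=2: (-0.09929 - 0.11380j) × (0.09532 + 0.09667j) = 0.00154 - 0.02045j  (running Σ = -0.09153 + 0.16681j)
  m=3: (0.42442 - 0.12698j) × (0.31053 - 0.12481j) = 0.11595 - 0.09240j  (running Σ = 0.02442 + 0.07440j)
  m=4: (-0.04983 + 0.36415j) × (-0.00038 + 0.02694j) = -0.00979 - 0.00148j  (running Σ = 0.01462 + 0.07292j)
  m=5: (-0.14477 - 0.09130j) × (0.37238 + 0.16196j) = -0.03912 - 0.05745j  (running Σ = -0.02450 + 0.01548j)
  m=6: (0.03760 - 0.02471j) × (0.25474 - 0.24423j) = 0.00354 - 0.01548j  (running Σ = -0.02095 - 0.00000j)
Accumulated sum -0.02095 - 0.00000j; after 4π/(2l+1) scaling, -0.02026 - 0.00000j ⇒ P_6 = -0.020255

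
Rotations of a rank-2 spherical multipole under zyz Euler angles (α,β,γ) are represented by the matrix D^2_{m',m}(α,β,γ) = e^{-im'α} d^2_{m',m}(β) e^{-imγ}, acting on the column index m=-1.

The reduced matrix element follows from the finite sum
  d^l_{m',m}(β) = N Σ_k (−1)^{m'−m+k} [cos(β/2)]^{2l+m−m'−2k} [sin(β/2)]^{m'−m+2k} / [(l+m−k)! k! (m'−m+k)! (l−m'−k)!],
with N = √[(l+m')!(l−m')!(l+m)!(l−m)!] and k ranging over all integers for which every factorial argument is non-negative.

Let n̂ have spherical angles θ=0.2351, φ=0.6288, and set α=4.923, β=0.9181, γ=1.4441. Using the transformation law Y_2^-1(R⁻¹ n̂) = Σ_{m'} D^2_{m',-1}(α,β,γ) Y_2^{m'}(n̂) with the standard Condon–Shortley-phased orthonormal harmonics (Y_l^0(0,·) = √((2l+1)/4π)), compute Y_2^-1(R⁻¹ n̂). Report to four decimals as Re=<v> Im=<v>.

Re=0.0423 Im=-0.3386

Need the full column D^2_{m',-1} for m'=−2..2 at α=4.9230, β=0.9181, γ=1.4441.
cos(β/2)=0.896474, sin(β/2)=0.443097
d^2_{-2,-1}: single k=1 term ⇒ +0.638471;  D = +0.185339-0.610979i
d^2_{-1,-1}: k∈[0..1] ⇒ +0.645878 -0.473362 = +0.172516;  D = +0.171909+0.014460i
d^2_{0,-1}: k∈[0..1] ⇒ -0.781964 +0.191033 = -0.590931;  D = -0.074669-0.586195i
d^2_{1,-1}: k∈[0..1] ⇒ +0.473362 -0.038547 = +0.434815;  D = -0.410313+0.143901i
d^2_{2,-1}: single k=0 term ⇒ -0.155978;  D = +0.081251+0.133144i
Y_2^{m'}(θ=0.2351,φ=0.6288) and Σ D·Y over m':
  (+0.1853-0.6110i)·(+0.0065-0.0199i)  (+0.1719+0.0145i)·(+0.1415-0.1029i)  (-0.0747-0.5862i)·(+0.5794+0.0000i)  (-0.4103+0.1439i)·(-0.1415-0.1029i)  (+0.0813+0.1331i)·(+0.0065+0.0199i)
Y_2^-1(R⁻¹ n̂) = +0.042323-0.338608i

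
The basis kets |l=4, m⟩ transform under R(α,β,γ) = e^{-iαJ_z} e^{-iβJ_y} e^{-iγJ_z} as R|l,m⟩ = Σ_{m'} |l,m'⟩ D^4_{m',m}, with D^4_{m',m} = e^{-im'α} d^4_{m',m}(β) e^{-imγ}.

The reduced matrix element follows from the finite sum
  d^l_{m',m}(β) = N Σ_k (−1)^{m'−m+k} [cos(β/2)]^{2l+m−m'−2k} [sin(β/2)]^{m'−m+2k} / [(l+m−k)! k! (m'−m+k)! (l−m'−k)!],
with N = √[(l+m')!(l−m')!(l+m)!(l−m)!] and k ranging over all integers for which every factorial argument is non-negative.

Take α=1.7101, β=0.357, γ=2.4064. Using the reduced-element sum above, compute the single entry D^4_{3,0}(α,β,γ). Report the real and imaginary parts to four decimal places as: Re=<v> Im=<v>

Re=-0.0240 Im=-0.0541

D^4_{3,0}(1.7101,0.3570,2.4064) = e^{-i·3·1.7101}·d^4_{3,0}(0.3570)·e^{-i·0·2.4064}. Compute d first:
Half-angle: c=0.984111, s=0.177554. N=√(5040·1·24·24)=1703.830978
The bounds max(0,m−m')=0 and min(l+m,l−m')=1 give 2 terms
  k=0: (−1)^3·1703.8310/(144)·0.9841^5·0.1776^3 = -0.061133
  k=1: (−1)^4·1703.8310/(144)·0.9841^3·0.1776^5 = +0.001990
d^4_{3,0}(0.3570) = -0.061133 +0.001990 = -0.059143
Phases: e^{-i·(3)·1.7101}=+0.405852+0.913939i, e^{-i·(0)·2.4064}=+1.000000+0.000000i ⇒ D=-0.024003-0.054053i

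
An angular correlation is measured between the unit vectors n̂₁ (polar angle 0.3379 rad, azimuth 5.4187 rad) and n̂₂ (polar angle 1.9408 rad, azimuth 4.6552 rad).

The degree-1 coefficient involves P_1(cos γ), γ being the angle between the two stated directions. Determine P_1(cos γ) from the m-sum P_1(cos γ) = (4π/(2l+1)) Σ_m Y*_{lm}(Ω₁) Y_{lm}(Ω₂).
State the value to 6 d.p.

Expand P_1 via completeness: Σ_{m} conj(Y_{1,m}) at Ω₁ times Y_{1,m} at Ω₂ —
  term(m=-1) = (0.026652, 0.025510)   from Y*(Ω₁)=(0.074336, -0.087133), Y(Ω₂)=(-0.018411, 0.321587)
  term(m=+0) = (-0.081448, 0.000000)   from Y*(Ω₁)=(0.460973, -0.000000), Y(Ω₂)=(-0.176688, 0.000000)
  term(m=+1) = (0.026652, -0.025510)   from Y*(Ω₁)=(-0.074336, -0.087133), Y(Ω₂)=(0.018411, 0.321587)
Total Σ_m = (-0.028144, 0.000000). Multiply by 4.188790: (-0.117890, 0.000000). P_1(cos γ) = -0.117890

-0.117890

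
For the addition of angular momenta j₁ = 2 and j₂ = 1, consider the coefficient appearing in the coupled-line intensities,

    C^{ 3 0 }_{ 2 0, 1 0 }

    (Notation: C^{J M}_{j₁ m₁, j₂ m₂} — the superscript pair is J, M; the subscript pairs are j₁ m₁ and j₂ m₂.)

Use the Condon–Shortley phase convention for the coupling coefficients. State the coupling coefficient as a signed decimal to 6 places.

j₁+j₂−J=0  J+j₁−j₂=4  J−j₁+j₂=2  j₁+j₂+J+1=7
(j₁±m₁, j₂±m₂, J±M) = (2,2,1,1,3,3)
P² = 48/5
sum k=0..0:
  [0] +1/4 = 1/4
S = 1/4
C² = P²·S² = 3/5 ; C = +0.774597

+√(3/5) ≈ +0.774597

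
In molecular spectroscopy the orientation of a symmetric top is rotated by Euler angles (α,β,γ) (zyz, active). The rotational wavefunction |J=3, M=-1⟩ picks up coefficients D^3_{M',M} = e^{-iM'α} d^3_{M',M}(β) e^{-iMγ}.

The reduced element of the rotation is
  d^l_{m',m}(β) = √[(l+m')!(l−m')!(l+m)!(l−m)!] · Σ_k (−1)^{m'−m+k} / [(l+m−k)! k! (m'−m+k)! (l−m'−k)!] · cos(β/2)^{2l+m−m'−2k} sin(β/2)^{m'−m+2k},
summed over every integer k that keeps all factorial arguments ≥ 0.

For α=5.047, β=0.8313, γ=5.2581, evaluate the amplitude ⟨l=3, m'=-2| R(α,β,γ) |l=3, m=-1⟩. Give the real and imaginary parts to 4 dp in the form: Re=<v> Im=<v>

Re=-0.4682 Im=0.1740

Split into d^3_{-2,-1}(β=0.8313) × two z-phases.
Half-angle: c=0.914854, s=0.403785. N=√(1·120·2·24)=75.894664
k: max(0,(-1)−(-2))=1 … min(3+(-1),3−(-2))=2
  k=1: (−1)^0·75.8947/(24)·0.9149^5·0.4038^1 = +0.818293
  k=2: (−1)^1·75.8947/(12)·0.9149^3·0.4038^3 = -0.318812
d^3_{-2,-1}(0.8313) = +0.818293 -0.318812 = +0.499481
D = (-0.784305-0.620376i)·(+0.499481)·(+0.519026-0.854758i) = -0.468187+0.174019i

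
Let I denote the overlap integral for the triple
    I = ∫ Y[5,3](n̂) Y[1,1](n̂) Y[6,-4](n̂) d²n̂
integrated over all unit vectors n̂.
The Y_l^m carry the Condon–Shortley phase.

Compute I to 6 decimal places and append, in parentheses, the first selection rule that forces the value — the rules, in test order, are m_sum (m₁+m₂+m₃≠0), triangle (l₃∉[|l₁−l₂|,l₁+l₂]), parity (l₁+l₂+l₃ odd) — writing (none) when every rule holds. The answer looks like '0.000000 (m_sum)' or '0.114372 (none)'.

0.274090 (none)

Checks pass: Σm=0; 12 even; l₃=6∈[4,6].
(2·5+1)(2·1+1)(2·6+1) = 429
Δ: 0! 10! 2! / 13! → 1/858
sum: t=0:+1/14400 = 1/14400
3j²(5 1 6; 0 0 0) = Δ·Π!·Σ² = 6/143  (sign +1)
sum: t=0:+1/161280 = 1/161280
3j²(5 1 6; 3 1 -4) = Δ·Π!·Σ² = 15/286  (sign +1)
combine: 4πI² = 429·6/143·15/286 = 135/143
take √, sign +1: I = 0.27409047
No selection rule forces the value: the integral is nonzero (none).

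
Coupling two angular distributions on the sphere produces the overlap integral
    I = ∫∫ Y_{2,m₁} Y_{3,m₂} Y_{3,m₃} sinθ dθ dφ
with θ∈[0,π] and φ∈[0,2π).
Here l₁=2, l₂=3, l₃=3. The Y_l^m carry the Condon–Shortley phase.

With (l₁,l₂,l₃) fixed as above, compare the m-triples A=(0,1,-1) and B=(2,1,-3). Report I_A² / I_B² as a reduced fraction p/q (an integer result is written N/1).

9/10

Same 2,3,3: normalisation and zero-m 3j drop out of the ratio.
A: Δ: 2! 2! 4! / 9! → 1/3780; sum: t=0:+1/96 t=1:−1/6 t=2:+1/16 = -3/32; 3j²(2 3 3; 0 1 -1) = Δ·Π!·Σ² = 3/140  (sign -1)
B: Δ: 2! 2! 4! / 9! → 1/3780; sum: t=0:+1/96 = 1/96; 3j²(2 3 3; 2 1 -3) = Δ·Π!·Σ² = 1/42  (sign +1)
I_A²/I_B² = (3/140)/(1/42) = 9/10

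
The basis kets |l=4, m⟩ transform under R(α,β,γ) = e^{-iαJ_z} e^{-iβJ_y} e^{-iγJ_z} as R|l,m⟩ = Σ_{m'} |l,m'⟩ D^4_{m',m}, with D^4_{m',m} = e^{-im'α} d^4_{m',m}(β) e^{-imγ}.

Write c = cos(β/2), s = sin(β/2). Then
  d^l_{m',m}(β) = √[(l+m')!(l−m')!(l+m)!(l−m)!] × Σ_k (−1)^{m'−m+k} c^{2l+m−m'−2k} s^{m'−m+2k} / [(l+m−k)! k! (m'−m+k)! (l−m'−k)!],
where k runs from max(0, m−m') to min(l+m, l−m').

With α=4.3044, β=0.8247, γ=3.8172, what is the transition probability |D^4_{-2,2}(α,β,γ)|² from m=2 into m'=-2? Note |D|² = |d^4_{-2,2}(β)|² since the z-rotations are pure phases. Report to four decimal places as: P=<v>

P=0.0536

First d^4_{-2,2}(β=0.8247), then the phase factors e^{-i(-2)α} and e^{-i(2)γ}:
Half-angle: c=0.916182, s=0.400763. N=√(2·720·720·2)=1440.000000
The bounds max(0,m−m')=4 and min(l+m,l−m')=6 give 3 terms
  k=4: (−1)^0·1440.0000/(96)·0.9162^4·0.4008^4 = +0.272628
  k=5: (−1)^1·1440.0000/(120)·0.9162^2·0.4008^6 = -0.041732
  k=6: (−1)^2·1440.0000/(1440)·0.9162^0·0.4008^8 = +0.000665
d^4_{-2,2}(0.8247) = +0.272628 -0.041732 +0.000665 = +0.231561
|D^4_{-2,2}|² = |d^4_{-2,2}(β)|² = (+0.231561)² = 0.053620 (the z-rotation phases have unit modulus)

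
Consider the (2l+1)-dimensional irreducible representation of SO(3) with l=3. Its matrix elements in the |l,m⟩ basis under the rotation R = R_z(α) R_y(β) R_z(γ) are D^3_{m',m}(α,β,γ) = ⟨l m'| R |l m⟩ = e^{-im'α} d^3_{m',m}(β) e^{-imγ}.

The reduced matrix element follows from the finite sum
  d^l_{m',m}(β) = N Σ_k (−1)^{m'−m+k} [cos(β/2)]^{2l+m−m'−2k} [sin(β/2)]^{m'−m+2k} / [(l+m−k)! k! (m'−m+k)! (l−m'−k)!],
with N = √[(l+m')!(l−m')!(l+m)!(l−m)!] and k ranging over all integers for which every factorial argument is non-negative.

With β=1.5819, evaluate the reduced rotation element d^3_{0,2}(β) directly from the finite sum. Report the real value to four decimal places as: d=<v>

d=-0.0152

d^3_{0,2}(β=1.5819) via the finite sum:
With c≡cos(β/2)=0.703170 and s≡sin(β/2)=0.711022, N=[6·6·120·1]^{1/2}=65.726707
k∈{2,3} keeps every argument non-negative
  k=2: (−1)^0·65.7267/(12)·0.7032^4·0.7110^2 = +0.676968
  k=3: (−1)^1·65.7267/(12)·0.7032^2·0.7110^4 = -0.692170
d^3_{0,2}(1.5819) = +0.676968 -0.692170 = -0.015202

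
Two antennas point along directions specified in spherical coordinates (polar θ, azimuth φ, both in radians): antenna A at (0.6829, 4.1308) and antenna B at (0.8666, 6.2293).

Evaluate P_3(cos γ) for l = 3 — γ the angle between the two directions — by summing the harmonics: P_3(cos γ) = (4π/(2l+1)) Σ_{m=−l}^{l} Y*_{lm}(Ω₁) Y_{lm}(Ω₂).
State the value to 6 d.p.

Term-by-term m-sum for l=3 (normalisation 4π/7 = 1.795196):
  m=-3: (+0.103263-0.018148i) × (+0.182289+0.029727i) = +0.019363-0.000238i  (running Σ = +0.019363-0.000238i)
  m=-2: (-0.125154+0.289841i) × (+0.382090+0.041338i) = -0.059802+0.105572i  (running Σ = -0.040438+0.105333i)
  m=-1: (-0.225069-0.342341i) × (+0.269504+0.014536i) = -0.055681-0.095534i  (running Σ = -0.096119+0.009799i)
  m=0: (+0.002579-0.000000i) × (-0.218463+0.000000i) = -0.000563+0.000000i  (running Σ = -0.096683+0.009799i)
  m=1: (+0.225069-0.342341i) × (-0.269504+0.014536i) = -0.055681+0.095534i  (running Σ = -0.152363+0.105333i)
  m=2: (-0.125154-0.289841i) × (+0.382090-0.041338i) = -0.059802-0.105572i  (running Σ = -0.212165-0.000238i)
  m=3: (-0.103263-0.018148i) × (-0.182289+0.029727i) = +0.019363+0.000238i  (running Σ = -0.192802+0.000000i)
Σ over m = -0.192802+0.000000i; ×(4π/7) → -0.346117+0.000000i. Real part: -0.346117

-0.346117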